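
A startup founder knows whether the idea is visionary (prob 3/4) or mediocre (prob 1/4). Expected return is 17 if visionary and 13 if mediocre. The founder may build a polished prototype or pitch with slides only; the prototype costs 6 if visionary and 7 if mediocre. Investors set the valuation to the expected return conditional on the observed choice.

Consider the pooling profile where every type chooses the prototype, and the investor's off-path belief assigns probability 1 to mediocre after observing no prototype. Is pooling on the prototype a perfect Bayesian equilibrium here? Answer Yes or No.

No

On path, the investor holds the prior and pays 3/4·17 + 1/4·13 = 16. Off path (no prototype), believing mediocre, it pays 13.
visionary: the prototype nets 16 − 6 = 10; no prototype nets 13. visionary would deviate.
mediocre: the prototype nets 16 − 7 = 9; no prototype nets 13. mediocre would deviate.
A type deviates, so pooling fails.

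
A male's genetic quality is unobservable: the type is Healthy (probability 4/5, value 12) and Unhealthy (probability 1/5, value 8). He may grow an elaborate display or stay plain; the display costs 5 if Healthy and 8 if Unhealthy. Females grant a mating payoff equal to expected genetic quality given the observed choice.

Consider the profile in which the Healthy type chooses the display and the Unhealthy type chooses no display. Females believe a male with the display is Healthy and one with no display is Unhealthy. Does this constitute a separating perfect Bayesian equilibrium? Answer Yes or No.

No

Under these beliefs, the display earns mating payoff 12 and no display earns mating payoff 8.
Healthy: the display nets 12 − 5 = 7; no display nets 8. Healthy would deviate to no display.
Unhealthy: the display nets 12 − 8 = 4; no display nets 8. Unhealthy prefers no display.
Healthy has a profitable deviation, so the profile is not an equilibrium.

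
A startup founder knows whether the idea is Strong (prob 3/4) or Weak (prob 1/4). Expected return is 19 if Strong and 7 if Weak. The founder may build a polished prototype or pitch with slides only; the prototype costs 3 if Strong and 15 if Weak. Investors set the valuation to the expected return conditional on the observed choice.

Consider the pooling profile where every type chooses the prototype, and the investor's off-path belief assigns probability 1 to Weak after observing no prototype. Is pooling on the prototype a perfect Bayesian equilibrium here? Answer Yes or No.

On path, the investor holds the prior and pays 3/4·19 + 1/4·7 = 16. Off path (no prototype), believing Weak, it pays 7.
Strong: the prototype nets 16 − 3 = 13; no prototype nets 7. Strong stays.
Weak: the prototype nets 16 − 15 = 1; no prototype nets 7. Weak would deviate.
A type deviates, so pooling fails.

No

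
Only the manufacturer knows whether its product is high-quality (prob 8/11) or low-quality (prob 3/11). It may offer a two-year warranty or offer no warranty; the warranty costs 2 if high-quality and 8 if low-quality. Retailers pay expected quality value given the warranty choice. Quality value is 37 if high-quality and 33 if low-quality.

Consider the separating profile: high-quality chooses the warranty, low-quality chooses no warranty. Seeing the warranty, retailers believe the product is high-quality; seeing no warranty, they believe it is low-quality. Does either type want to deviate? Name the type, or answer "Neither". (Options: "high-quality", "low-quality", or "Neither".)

Neither

The warranty pays 37; no warranty pays 33.
high-quality: assigned the warranty, nets 37 − 2 = 35; deviating to no warranty nets 33.
low-quality: assigned no warranty, nets 33; deviating to the warranty nets 37 − 8 = 29.
Both types strictly prefer their assigned action; no profitable deviation.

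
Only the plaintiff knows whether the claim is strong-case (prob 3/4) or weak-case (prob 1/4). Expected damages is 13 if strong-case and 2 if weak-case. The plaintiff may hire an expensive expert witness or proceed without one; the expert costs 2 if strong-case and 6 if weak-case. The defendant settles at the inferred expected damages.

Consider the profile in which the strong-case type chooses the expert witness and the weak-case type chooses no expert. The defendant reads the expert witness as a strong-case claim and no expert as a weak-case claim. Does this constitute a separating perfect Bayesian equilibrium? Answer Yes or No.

No

Under these beliefs, the expert witness earns settlement 13 and no expert earns settlement 2.
strong-case: the expert witness nets 13 − 2 = 11; no expert nets 2. strong-case prefers the expert witness.
weak-case: the expert witness nets 13 − 6 = 7; no expert nets 2. weak-case would deviate to the expert witness.
weak-case has a profitable deviation, so the profile is not an equilibrium.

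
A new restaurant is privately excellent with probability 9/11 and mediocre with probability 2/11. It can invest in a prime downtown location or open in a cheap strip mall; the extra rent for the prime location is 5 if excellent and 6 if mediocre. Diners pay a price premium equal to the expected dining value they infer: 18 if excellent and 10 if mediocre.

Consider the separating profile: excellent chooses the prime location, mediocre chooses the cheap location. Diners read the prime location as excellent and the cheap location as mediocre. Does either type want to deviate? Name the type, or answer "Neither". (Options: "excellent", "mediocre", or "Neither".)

mediocre

The prime location pays 18; the cheap location pays 10.
excellent: assigned the prime location, nets 18 − 5 = 13; deviating to the cheap location nets 10.
mediocre: assigned the cheap location, nets 10; deviating to the prime location nets 18 − 6 = 12.
The mediocre type gains 2 by deviating.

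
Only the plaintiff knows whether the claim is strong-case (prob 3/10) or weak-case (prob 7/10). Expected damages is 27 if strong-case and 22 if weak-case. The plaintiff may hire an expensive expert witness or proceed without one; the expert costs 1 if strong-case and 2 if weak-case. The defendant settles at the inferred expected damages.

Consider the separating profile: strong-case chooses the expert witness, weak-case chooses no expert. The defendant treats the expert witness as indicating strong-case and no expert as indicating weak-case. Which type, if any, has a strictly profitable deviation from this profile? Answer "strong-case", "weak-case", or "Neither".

The expert witness pays 27; no expert pays 22.
strong-case: assigned the expert witness, nets 27 − 1 = 26; deviating to no expert nets 22.
weak-case: assigned no expert, nets 22; deviating to the expert witness nets 27 − 2 = 25.
The weak-case type gains 3 by deviating.

weak-case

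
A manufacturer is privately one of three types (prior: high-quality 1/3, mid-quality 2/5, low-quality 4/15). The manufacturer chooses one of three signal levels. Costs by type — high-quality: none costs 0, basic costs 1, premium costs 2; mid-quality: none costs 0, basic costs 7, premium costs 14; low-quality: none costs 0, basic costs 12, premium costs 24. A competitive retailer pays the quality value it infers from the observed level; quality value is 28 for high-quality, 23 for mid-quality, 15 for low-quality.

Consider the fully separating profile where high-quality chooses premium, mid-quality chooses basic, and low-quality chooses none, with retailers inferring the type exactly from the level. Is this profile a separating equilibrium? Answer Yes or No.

Separating prices: premium → 28, basic → 23, none → 15.
high-quality (assigned premium): none: 15 − 0 = 15; basic: 23 − 1 = 22; premium: 28 − 2 = 26. high-quality stays.
mid-quality (assigned basic): none: 15 − 0 = 15; basic: 23 − 7 = 16; premium: 28 − 14 = 14. mid-quality stays.
low-quality (assigned none): none: 15 − 0 = 15; basic: 23 − 12 = 11; premium: 28 − 24 = 4. low-quality stays.
Every type prefers its assigned level; separation holds.

Yes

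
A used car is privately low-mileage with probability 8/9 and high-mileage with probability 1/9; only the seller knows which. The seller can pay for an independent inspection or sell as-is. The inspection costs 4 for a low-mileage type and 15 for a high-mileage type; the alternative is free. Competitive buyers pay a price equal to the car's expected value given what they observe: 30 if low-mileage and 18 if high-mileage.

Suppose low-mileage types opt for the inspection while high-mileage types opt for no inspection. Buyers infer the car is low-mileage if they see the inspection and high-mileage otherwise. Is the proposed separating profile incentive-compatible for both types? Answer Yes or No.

Under these beliefs, the inspection earns price 30 and no inspection earns price 18.
low-mileage: the inspection nets 30 − 4 = 26; no inspection nets 18. low-mileage prefers the inspection.
high-mileage: the inspection nets 30 − 15 = 15; no inspection nets 18. high-mileage prefers no inspection.
Neither type deviates, so the separating profile is an equilibrium.

Yes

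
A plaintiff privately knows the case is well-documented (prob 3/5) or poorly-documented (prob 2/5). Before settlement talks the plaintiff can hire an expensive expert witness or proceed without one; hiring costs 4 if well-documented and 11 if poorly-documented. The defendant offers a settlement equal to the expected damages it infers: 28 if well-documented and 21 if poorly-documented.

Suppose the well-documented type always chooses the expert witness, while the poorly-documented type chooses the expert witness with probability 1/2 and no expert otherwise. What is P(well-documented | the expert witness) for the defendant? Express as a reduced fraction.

P(the expert witness) = (3/5)·1 + (2/5)·(1/2) = 4/5.
By Bayes' rule, P(well-documented | the expert witness) = (3/5) / (4/5) = 3/4.

3/4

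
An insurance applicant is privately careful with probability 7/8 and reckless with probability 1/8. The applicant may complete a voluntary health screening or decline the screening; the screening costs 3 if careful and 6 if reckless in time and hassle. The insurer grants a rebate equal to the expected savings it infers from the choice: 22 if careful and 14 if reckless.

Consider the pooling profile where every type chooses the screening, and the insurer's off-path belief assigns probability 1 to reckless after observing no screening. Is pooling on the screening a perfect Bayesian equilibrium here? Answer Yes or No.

Yes

On path, the insurer holds the prior and pays 7/8·22 + 1/8·14 = 21. Off path (no screening), believing reckless, it pays 14.
careful: the screening nets 21 − 3 = 18; no screening nets 14. careful stays.
reckless: the screening nets 21 − 6 = 15; no screening nets 14. reckless stays.
No type deviates, so pooling is sustained.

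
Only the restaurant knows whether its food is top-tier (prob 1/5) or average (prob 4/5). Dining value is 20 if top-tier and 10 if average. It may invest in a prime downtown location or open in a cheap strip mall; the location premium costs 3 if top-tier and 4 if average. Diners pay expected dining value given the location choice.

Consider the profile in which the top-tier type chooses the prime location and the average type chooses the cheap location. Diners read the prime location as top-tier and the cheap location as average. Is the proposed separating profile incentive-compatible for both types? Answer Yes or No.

No

Under these beliefs, the prime location earns price premium 20 and the cheap location earns price premium 10.
top-tier: the prime location nets 20 − 3 = 17; the cheap location nets 10. top-tier prefers the prime location.
average: the prime location nets 20 − 4 = 16; the cheap location nets 10. average would deviate to the prime location.
average has a profitable deviation, so the profile is not an equilibrium.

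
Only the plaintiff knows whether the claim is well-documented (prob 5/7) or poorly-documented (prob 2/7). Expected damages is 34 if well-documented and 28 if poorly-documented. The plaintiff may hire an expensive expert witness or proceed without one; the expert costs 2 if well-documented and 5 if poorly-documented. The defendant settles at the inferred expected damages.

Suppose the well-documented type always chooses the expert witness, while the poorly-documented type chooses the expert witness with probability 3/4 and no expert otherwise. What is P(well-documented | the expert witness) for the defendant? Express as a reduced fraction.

P(the expert witness) = (5/7)·1 + (2/7)·(3/4) = 13/14.
By Bayes' rule, P(well-documented | the expert witness) = (5/7) / (13/14) = 10/13.

10/13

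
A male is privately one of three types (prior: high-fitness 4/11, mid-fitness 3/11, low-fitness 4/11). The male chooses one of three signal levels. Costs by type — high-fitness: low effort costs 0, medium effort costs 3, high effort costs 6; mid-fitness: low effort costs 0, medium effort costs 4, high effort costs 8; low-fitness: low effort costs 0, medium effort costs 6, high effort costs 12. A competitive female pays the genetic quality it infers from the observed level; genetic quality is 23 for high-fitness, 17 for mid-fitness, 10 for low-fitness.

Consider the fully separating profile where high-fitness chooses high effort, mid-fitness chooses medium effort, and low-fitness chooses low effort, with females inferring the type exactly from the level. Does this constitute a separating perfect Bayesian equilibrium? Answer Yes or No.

Separating mating payoffs: high effort → 23, medium effort → 17, low effort → 10.
high-fitness (assigned high effort): low effort: 10 − 0 = 10; medium effort: 17 − 3 = 14; high effort: 23 − 6 = 17. high-fitness stays.
mid-fitness (assigned medium effort): low effort: 10 − 0 = 10; medium effort: 17 − 4 = 13; high effort: 23 − 8 = 15. mid-fitness prefers high effort.
low-fitness (assigned low effort): low effort: 10 − 0 = 10; medium effort: 17 − 6 = 11; high effort: 23 − 12 = 11. low-fitness prefers medium effort.
At least one type deviates; the separating profile fails.

No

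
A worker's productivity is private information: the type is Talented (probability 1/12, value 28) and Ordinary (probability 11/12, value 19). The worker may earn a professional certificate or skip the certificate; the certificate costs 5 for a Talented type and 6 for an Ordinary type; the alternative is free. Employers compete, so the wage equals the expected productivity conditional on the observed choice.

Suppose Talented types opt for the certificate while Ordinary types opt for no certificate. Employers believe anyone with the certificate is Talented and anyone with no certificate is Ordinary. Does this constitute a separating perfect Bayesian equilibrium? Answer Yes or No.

Under these beliefs, the certificate earns wage 28 and no certificate earns wage 19.
Talented: the certificate nets 28 − 5 = 23; no certificate nets 19. Talented prefers the certificate.
Ordinary: the certificate nets 28 − 6 = 22; no certificate nets 19. Ordinary would deviate to the certificate.
Ordinary has a profitable deviation, so the profile is not an equilibrium.

No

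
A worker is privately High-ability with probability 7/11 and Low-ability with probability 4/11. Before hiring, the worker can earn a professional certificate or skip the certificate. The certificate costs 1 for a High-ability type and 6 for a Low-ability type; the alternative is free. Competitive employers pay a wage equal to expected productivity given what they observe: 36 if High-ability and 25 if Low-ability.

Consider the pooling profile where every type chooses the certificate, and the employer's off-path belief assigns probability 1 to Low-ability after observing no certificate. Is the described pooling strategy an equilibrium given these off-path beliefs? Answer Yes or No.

Yes

On path, the employer holds the prior and pays 7/11·36 + 4/11·25 = 32. Off path (no certificate), believing Low-ability, it pays 25.
High-ability: the certificate nets 32 − 1 = 31; no certificate nets 25. High-ability stays.
Low-ability: the certificate nets 32 − 6 = 26; no certificate nets 25. Low-ability stays.
No type deviates, so pooling is sustained.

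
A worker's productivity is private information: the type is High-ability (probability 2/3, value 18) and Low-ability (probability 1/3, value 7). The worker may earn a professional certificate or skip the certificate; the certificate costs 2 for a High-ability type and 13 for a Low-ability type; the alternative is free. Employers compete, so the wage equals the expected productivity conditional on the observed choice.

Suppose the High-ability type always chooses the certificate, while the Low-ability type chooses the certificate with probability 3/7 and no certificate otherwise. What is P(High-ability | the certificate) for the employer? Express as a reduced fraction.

14/17

P(the certificate) = (2/3)·1 + (1/3)·(3/7) = 17/21.
By Bayes' rule, P(High-ability | the certificate) = (2/3) / (17/21) = 14/17.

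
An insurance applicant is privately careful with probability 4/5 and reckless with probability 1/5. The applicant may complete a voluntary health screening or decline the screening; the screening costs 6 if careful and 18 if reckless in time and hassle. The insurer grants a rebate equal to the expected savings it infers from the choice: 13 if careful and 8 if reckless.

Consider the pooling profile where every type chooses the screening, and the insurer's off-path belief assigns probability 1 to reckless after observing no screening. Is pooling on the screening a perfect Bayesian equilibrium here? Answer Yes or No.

No

On path, the insurer holds the prior and pays 4/5·13 + 1/5·8 = 12. Off path (no screening), believing reckless, it pays 8.
careful: the screening nets 12 − 6 = 6; no screening nets 8. careful would deviate.
reckless: the screening nets 12 − 18 = -6; no screening nets 8. reckless would deviate.
A type deviates, so pooling fails.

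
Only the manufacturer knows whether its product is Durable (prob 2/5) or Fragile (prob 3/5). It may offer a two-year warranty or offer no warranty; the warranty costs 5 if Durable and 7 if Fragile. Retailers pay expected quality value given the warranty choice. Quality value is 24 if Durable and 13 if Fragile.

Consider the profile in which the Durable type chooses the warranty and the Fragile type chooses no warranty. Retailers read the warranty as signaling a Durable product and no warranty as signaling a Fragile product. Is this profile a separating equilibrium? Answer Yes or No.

Under these beliefs, the warranty earns price 24 and no warranty earns price 13.
Durable: the warranty nets 24 − 5 = 19; no warranty nets 13. Durable prefers the warranty.
Fragile: the warranty nets 24 − 7 = 17; no warranty nets 13. Fragile would deviate to the warranty.
Fragile has a profitable deviation, so the profile is not an equilibrium.

No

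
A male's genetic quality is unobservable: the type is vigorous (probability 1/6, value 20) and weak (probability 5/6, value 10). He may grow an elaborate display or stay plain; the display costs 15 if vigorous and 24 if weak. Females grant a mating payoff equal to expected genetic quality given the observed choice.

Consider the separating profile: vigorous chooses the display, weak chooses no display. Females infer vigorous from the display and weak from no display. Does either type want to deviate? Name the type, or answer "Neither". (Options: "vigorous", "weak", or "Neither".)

vigorous

The display pays 20; no display pays 10.
vigorous: assigned the display, nets 20 − 15 = 5; deviating to no display nets 10.
weak: assigned no display, nets 10; deviating to the display nets 20 − 24 = -4.
The vigorous type gains 5 by deviating.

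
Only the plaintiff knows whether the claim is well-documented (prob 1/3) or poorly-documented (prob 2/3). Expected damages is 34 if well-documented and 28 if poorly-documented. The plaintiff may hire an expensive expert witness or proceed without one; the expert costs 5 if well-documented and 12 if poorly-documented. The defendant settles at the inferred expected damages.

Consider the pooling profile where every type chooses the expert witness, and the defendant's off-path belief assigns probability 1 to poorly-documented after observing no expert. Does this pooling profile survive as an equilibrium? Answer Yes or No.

No

On path, the defendant holds the prior and pays 1/3·34 + 2/3·28 = 30. Off path (no expert), believing poorly-documented, it pays 28.
well-documented: the expert witness nets 30 − 5 = 25; no expert nets 28. well-documented would deviate.
poorly-documented: the expert witness nets 30 − 12 = 18; no expert nets 28. poorly-documented would deviate.
A type deviates, so pooling fails.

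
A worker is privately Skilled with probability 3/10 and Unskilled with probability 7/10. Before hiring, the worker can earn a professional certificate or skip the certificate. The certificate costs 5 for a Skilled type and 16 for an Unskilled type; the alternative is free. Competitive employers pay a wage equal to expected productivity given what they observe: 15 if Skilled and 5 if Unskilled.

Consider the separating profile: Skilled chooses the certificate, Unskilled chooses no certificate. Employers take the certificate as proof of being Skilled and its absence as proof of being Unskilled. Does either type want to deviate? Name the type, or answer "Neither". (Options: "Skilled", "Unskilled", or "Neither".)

Neither

The certificate pays 15; no certificate pays 5.
Skilled: assigned the certificate, nets 15 − 5 = 10; deviating to no certificate nets 5.
Unskilled: assigned no certificate, nets 5; deviating to the certificate nets 15 − 16 = -1.
Both types strictly prefer their assigned action; no profitable deviation.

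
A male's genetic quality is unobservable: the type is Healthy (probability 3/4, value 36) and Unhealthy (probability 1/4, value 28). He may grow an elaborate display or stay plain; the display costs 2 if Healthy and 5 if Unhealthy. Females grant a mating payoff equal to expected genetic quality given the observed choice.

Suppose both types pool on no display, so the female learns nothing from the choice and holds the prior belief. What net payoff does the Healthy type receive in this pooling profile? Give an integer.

Pooled mating payoff = 3/4·36 + 1/4·28 = 34.
Healthy pays no cost for no display, so net payoff = 34.

34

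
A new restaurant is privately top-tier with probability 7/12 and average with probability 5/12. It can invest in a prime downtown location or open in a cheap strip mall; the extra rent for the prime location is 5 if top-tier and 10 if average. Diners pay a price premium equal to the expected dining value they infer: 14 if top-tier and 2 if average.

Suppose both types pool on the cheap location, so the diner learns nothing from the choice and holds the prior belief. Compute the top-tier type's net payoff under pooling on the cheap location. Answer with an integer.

Pooled price premium = 7/12·14 + 5/12·2 = 9.
top-tier pays no cost for the cheap location, so net payoff = 9.

9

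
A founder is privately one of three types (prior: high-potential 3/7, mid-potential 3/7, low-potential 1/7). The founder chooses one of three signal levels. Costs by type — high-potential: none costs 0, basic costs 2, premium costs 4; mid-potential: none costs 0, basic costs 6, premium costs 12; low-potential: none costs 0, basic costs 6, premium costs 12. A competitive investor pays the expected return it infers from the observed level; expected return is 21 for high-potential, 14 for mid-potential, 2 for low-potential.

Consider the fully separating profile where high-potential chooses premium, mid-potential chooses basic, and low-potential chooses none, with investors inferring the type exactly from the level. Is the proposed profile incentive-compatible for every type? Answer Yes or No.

Separating valuations: premium → 21, basic → 14, none → 2.
high-potential (assigned premium): none: 2 − 0 = 2; basic: 14 − 2 = 12; premium: 21 − 4 = 17. high-potential stays.
mid-potential (assigned basic): none: 2 − 0 = 2; basic: 14 − 6 = 8; premium: 21 − 12 = 9. mid-potential prefers premium.
low-potential (assigned none): none: 2 − 0 = 2; basic: 14 − 6 = 8; premium: 21 − 12 = 9. low-potential prefers premium.
At least one type deviates; the separating profile fails.

No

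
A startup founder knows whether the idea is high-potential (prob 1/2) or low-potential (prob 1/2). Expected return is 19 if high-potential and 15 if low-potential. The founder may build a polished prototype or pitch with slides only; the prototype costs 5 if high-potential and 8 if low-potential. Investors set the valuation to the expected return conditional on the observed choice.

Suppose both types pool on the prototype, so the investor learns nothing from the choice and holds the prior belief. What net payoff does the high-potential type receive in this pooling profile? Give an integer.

12

Pooled valuation = 1/2·19 + 1/2·15 = 17.
high-potential pays cost 5 for the prototype, so net payoff = 17 − 5 = 12.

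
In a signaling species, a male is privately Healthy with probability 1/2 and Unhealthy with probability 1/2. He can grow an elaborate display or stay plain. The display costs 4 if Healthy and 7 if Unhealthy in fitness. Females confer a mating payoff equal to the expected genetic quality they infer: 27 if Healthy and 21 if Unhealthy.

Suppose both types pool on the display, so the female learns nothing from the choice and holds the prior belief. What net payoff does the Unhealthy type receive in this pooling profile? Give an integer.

17

Pooled mating payoff = 1/2·27 + 1/2·21 = 24.
Unhealthy pays cost 7 for the display, so net payoff = 24 − 7 = 17.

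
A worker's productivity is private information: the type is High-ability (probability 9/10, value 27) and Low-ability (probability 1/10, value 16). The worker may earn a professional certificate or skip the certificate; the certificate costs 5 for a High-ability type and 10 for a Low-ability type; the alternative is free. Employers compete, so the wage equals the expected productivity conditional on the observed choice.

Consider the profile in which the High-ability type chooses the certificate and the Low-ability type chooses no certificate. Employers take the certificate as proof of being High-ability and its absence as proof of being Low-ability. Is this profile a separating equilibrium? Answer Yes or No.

Under these beliefs, the certificate earns wage 27 and no certificate earns wage 16.
High-ability: the certificate nets 27 − 5 = 22; no certificate nets 16. High-ability prefers the certificate.
Low-ability: the certificate nets 27 − 10 = 17; no certificate nets 16. Low-ability would deviate to the certificate.
Low-ability has a profitable deviation, so the profile is not an equilibrium.

No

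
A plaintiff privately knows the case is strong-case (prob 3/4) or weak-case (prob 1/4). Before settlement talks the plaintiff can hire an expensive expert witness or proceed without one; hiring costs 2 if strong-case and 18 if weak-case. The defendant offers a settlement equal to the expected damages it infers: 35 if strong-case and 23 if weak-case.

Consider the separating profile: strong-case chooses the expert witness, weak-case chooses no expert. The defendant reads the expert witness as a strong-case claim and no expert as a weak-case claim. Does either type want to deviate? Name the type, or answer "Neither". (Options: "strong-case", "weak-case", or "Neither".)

Neither

The expert witness pays 35; no expert pays 23.
strong-case: assigned the expert witness, nets 35 − 2 = 33; deviating to no expert nets 23.
weak-case: assigned no expert, nets 23; deviating to the expert witness nets 35 − 18 = 17.
Both types strictly prefer their assigned action; no profitable deviation.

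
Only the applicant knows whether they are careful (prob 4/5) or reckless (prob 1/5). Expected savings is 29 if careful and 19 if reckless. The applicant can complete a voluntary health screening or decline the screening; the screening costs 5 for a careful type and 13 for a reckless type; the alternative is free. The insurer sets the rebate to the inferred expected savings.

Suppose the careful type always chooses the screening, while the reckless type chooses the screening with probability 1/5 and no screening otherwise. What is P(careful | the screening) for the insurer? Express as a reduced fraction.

P(the screening) = (4/5)·1 + (1/5)·(1/5) = 21/25.
By Bayes' rule, P(careful | the screening) = (4/5) / (21/25) = 20/21.

20/21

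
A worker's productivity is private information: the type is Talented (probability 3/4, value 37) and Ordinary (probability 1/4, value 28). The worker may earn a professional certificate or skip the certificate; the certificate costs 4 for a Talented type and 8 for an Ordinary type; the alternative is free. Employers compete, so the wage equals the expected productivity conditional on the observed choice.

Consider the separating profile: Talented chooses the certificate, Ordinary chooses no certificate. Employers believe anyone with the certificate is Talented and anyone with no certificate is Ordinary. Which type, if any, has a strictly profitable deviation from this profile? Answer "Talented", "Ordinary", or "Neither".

Ordinary

The certificate pays 37; no certificate pays 28.
Talented: assigned the certificate, nets 37 − 4 = 33; deviating to no certificate nets 28.
Ordinary: assigned no certificate, nets 28; deviating to the certificate nets 37 − 8 = 29.
The Ordinary type gains 1 by deviating.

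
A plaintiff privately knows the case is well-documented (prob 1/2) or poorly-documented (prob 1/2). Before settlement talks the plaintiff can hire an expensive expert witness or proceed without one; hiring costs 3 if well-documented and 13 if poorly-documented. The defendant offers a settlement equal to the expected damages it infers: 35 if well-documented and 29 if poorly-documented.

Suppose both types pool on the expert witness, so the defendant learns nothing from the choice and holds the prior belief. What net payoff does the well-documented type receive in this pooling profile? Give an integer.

29

Pooled settlement = 1/2·35 + 1/2·29 = 32.
well-documented pays cost 3 for the expert witness, so net payoff = 32 − 3 = 29.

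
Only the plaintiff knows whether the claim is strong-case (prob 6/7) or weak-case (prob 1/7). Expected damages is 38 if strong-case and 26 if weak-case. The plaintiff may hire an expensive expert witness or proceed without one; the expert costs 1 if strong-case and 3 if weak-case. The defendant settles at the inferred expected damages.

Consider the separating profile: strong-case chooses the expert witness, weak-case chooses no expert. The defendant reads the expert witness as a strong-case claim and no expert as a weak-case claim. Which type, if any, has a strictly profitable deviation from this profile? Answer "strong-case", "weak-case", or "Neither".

weak-case

The expert witness pays 38; no expert pays 26.
strong-case: assigned the expert witness, nets 38 − 1 = 37; deviating to no expert nets 26.
weak-case: assigned no expert, nets 26; deviating to the expert witness nets 38 − 3 = 35.
The weak-case type gains 9 by deviating.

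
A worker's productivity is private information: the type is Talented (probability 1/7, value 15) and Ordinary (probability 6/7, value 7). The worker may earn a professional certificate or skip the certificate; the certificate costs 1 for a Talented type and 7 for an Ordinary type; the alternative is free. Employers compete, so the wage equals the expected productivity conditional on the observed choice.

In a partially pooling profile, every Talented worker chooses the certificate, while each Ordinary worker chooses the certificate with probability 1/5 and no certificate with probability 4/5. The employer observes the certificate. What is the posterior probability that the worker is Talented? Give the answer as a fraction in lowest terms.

P(the certificate) = (1/7)·1 + (6/7)·(1/5) = 11/35.
By Bayes' rule, P(Talented | the certificate) = (1/7) / (11/35) = 5/11.

5/11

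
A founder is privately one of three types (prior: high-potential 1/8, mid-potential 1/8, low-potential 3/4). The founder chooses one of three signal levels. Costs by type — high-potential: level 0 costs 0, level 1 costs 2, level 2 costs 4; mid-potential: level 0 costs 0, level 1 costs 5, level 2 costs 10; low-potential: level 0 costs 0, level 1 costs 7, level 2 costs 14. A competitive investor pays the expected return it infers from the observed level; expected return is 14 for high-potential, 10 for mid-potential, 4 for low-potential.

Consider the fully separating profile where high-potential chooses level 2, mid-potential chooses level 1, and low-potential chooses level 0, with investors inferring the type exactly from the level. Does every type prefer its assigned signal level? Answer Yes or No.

Separating valuations: level 2 → 14, level 1 → 10, level 0 → 4.
high-potential (assigned level 2): level 0: 4 − 0 = 4; level 1: 10 − 2 = 8; level 2: 14 − 4 = 10. high-potential stays.
mid-potential (assigned level 1): level 0: 4 − 0 = 4; level 1: 10 − 5 = 5; level 2: 14 − 10 = 4. mid-potential stays.
low-potential (assigned level 0): level 0: 4 − 0 = 4; level 1: 10 − 7 = 3; level 2: 14 − 14 = 0. low-potential stays.
Every type prefers its assigned level; separation holds.

Yes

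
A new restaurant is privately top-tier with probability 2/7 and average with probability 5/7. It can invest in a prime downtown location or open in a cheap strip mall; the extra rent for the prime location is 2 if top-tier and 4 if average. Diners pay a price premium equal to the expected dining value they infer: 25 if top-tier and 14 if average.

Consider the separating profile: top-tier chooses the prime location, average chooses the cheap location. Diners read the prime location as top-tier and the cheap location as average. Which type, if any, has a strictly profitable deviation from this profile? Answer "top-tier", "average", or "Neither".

average

The prime location pays 25; the cheap location pays 14.
top-tier: assigned the prime location, nets 25 − 2 = 23; deviating to the cheap location nets 14.
average: assigned the cheap location, nets 14; deviating to the prime location nets 25 − 4 = 21.
The average type gains 7 by deviating.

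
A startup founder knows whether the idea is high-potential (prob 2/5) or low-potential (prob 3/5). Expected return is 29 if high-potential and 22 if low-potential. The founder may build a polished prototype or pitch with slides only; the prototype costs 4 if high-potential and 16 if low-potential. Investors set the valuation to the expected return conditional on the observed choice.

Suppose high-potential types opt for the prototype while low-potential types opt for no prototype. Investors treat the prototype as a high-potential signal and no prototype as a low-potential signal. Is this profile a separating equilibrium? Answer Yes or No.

Under these beliefs, the prototype earns valuation 29 and no prototype earns valuation 22.
high-potential: the prototype nets 29 − 4 = 25; no prototype nets 22. high-potential prefers the prototype.
low-potential: the prototype nets 29 − 16 = 13; no prototype nets 22. low-potential prefers no prototype.
Neither type deviates, so the separating profile is an equilibrium.

Yes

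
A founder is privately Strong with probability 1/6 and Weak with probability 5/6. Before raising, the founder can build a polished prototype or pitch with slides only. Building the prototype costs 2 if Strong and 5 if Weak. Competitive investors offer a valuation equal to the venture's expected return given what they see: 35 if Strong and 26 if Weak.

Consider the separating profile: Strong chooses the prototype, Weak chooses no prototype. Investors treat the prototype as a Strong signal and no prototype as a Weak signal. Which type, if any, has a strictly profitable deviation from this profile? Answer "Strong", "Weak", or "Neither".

The prototype pays 35; no prototype pays 26.
Strong: assigned the prototype, nets 35 − 2 = 33; deviating to no prototype nets 26.
Weak: assigned no prototype, nets 26; deviating to the prototype nets 35 − 5 = 30.
The Weak type gains 4 by deviating.

Weak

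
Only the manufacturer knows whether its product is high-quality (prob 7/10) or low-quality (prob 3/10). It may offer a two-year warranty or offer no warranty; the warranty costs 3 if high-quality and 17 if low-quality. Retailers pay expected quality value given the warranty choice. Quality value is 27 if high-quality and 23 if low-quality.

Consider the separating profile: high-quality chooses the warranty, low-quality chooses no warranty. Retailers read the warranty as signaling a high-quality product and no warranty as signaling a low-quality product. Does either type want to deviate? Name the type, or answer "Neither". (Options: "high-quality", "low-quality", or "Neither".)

The warranty pays 27; no warranty pays 23.
high-quality: assigned the warranty, nets 27 − 3 = 24; deviating to no warranty nets 23.
low-quality: assigned no warranty, nets 23; deviating to the warranty nets 27 − 17 = 10.
Both types strictly prefer their assigned action; no profitable deviation.

Neither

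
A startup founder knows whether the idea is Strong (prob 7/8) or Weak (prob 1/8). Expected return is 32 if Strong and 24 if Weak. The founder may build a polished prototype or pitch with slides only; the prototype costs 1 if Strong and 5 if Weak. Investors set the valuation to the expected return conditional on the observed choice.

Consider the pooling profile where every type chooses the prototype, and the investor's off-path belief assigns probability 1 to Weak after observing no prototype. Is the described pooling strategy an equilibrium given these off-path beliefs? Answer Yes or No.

On path, the investor holds the prior and pays 7/8·32 + 1/8·24 = 31. Off path (no prototype), believing Weak, it pays 24.
Strong: the prototype nets 31 − 1 = 30; no prototype nets 24. Strong stays.
Weak: the prototype nets 31 − 5 = 26; no prototype nets 24. Weak stays.
No type deviates, so pooling is sustained.

Yes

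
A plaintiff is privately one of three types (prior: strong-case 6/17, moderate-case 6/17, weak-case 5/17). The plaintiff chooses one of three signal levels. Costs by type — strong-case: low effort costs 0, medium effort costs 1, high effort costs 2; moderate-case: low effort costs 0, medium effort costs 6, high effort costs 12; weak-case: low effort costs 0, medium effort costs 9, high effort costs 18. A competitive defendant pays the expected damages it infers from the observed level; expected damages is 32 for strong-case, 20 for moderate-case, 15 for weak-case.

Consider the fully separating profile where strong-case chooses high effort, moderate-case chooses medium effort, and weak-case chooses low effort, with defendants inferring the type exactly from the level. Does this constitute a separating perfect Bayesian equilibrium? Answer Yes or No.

No

Separating settlements: high effort → 32, medium effort → 20, low effort → 15.
strong-case (assigned high effort): low effort: 15 − 0 = 15; medium effort: 20 − 1 = 19; high effort: 32 − 2 = 30. strong-case stays.
moderate-case (assigned medium effort): low effort: 15 − 0 = 15; medium effort: 20 − 6 = 14; high effort: 32 − 12 = 20. moderate-case prefers high effort.
weak-case (assigned low effort): low effort: 15 − 0 = 15; medium effort: 20 − 9 = 11; high effort: 32 − 18 = 14. weak-case stays.
At least one type deviates; the separating profile fails.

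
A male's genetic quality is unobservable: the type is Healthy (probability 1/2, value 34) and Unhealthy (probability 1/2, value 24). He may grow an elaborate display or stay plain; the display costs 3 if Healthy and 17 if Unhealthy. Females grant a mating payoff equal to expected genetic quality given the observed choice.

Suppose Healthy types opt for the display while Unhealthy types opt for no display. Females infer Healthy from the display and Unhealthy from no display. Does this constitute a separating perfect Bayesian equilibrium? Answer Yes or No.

Yes

Under these beliefs, the display earns mating payoff 34 and no display earns mating payoff 24.
Healthy: the display nets 34 − 3 = 31; no display nets 24. Healthy prefers the display.
Unhealthy: the display nets 34 − 17 = 17; no display nets 24. Unhealthy prefers no display.
Neither type deviates, so the separating profile is an equilibrium.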